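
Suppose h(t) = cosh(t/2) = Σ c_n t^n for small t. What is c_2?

Compute the successive derivatives at the expansion point and divide by k!.
[t^0] = 1;  [t^1] = 0;  [t^2] = 1/8.
So c_2 = h′′(0)/2! = 1/8.

1/8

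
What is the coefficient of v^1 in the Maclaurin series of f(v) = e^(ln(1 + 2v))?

2

Plug the Maclaurin series of the inner function into that of the outer and collect terms.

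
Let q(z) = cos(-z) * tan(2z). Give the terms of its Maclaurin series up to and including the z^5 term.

181*z^5/60 + 5*z^3/3 + 2*z

Write out both Maclaurin series and multiply, keeping only the needed powers.
[z^0] = 0;  [z^1] = 2;  [z^2] = 0;  [z^3] = 5/3;  [z^4] = 0;  [z^5] = 181/60.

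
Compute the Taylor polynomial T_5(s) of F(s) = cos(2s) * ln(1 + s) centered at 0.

Take the Cauchy product of the two expansions.

s^5/5 + 3*s^4/4 - 5*s^3/3 - s^2/2 + s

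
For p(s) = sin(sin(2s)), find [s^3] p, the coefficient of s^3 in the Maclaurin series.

Let u equal the inner series; expand the outer function in u and truncate.
p(0) = 0
p′(0) = 2
p′′(0) = 0
p′′′(0) = -16
So c_3 = p′′′(0)/3! = -8/3.

-8/3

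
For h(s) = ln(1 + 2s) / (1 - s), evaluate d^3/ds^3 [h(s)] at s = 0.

Expand 1/(denominator) as a geometric series and multiply by the numerator's series.
The coefficient of s^3 in the expansion is 8/3, so h′′′(0) = 3! * (8/3) = 16.

16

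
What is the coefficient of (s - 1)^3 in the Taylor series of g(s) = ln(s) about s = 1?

1/3

c_3 = g′′′(1)/3! = 1/3.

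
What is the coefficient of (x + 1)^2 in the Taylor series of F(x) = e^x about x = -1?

e^(-1)/2

Differentiate repeatedly and evaluate at the center.
F(-1) = e^(-1)
F′(-1) = e^(-1)
F′′(-1) = e^(-1)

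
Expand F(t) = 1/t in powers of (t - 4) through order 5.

-(t - 4)^5/4096 + (t - 4)^4/1024 - (t - 4)^3/256 + (t - 4)^2/64 - (t - 4)/16 + 1/4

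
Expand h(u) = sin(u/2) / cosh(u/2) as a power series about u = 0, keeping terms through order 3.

Divide the numerator series by the denominator series (power-series long division).
h(0) = 0
h′(0) = 1/2
h′′(0) = 0
h′′′(0) = -1/2

-u^3/12 + u/2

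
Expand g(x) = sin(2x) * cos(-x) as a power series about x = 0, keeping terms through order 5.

Write out both Maclaurin series and multiply, keeping only the needed powers.
[x^0] = 0;  [x^1] = 2;  [x^2] = 0;  [x^3] = -7/3;  [x^4] = 0;  [x^5] = 61/60.

61*x^5/60 - 7*x^3/3 + 2*x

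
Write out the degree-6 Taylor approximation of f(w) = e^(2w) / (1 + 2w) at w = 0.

Multiply the two series term by term and collect like powers.

212*w^6/9 - 176*w^5/15 + 6*w^4 - 8*w^3/3 + 2*w^2 + 1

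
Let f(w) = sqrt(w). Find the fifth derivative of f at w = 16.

105/8388608

The coefficient of (w - 16)^5 in the expansion is 7/67108864, so f^(5)(16) = 5! * (7/67108864) = 105/8388608.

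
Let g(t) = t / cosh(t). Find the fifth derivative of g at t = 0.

25

Divide the numerator series by the denominator series (power-series long division).
The coefficient of t^5 in the expansion is 5/24, so g^(5)(0) = 5! * (5/24) = 25.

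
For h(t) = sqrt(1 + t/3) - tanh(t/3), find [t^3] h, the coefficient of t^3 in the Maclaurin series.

19/1296

Expand each term separately and add.
h(0) = 1
h′(0) = -1/6
h′′(0) = -1/36
h′′′(0) = 19/216
Then c_k = h^(k)(0)/k! gives each Taylor coefficient.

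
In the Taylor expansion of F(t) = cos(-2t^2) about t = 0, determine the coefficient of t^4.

-2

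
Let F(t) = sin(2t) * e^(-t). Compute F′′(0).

Expand each factor separately, then convolve coefficients.
From the series, [t^2] F = -2; multiply by 2! = 2 to get -4.

-4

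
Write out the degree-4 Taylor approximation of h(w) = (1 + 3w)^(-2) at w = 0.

405*w^4 - 108*w^3 + 27*w^2 - 6*w + 1

h(0) = 1
h′(0) = -6
h′′(0) = 54
h′′′(0) = -648
h^(4)(0) = 9720
Dividing each by k! gives the coefficients c_0, ..., c_4.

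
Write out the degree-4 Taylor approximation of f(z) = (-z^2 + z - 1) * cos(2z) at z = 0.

Distribute the polynomial across the series and collect like powers.
f(0) = -1
f′(0) = 1
f′′(0) = 2
f′′′(0) = -12
f^(4)(0) = 32
The Taylor polynomial is Σ f^(k)(0)/k! · z^k.

4*z^4/3 - 2*z^3 + z^2 + z - 1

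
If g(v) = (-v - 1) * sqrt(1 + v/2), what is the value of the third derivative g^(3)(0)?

Multiply each power in the prefactor through the base expansion.
From the series, [v^3] g = 3/128; multiply by 3! = 6 to get 9/64.

9/64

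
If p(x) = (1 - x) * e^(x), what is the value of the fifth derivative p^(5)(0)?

Distribute the polynomial across the series and collect like powers.
From the series, [x^5] p = -1/30; multiply by 5! = 120 to get -4.

-4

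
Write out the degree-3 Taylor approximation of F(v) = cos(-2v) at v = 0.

1 - 2*v^2

[v^0] = 1;  [v^1] = 0;  [v^2] = -2;  [v^3] = 0.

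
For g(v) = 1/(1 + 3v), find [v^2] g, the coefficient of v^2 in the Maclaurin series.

Differentiate repeatedly and evaluate at the center.
g(0) = 1
g′(0) = -3
g′′(0) = 18
Dividing each by k! gives the coefficients c_0, ..., c_2.

9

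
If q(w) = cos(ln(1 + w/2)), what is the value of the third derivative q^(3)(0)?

3/8

Substitute the inner expansion into the outer series and collect powers.
From the series, [w^3] q = 1/16; multiply by 3! = 6 to get 3/8.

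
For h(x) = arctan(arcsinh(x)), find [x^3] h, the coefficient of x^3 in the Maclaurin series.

-1/2

Substitute the inner expansion into the outer series and collect powers.
h(0) = 0
h′(0) = 1
h′′(0) = 0
h′′′(0) = -3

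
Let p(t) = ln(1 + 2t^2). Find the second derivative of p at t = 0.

4

Apply the Taylor formula c_k = f^(k)(a)/k!.
The coefficient of t^2 in the expansion is 2, so p′′(0) = 2! * (2) = 4.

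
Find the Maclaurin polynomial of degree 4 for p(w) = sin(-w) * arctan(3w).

19*w^4/2 - 3*w^2

Multiply the two series term by term and collect like powers.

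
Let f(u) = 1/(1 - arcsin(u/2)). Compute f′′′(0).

Compose series: expand the inner function first, then feed it into the outer expansion.
The coefficient of u^3 in the expansion is 7/48, so f′′′(0) = 3! * (7/48) = 7/8.

7/8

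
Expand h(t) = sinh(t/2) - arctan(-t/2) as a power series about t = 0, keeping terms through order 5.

5*t^5/768 - t^3/48 + t

Expand each term separately and add.
[t^0] = 0;  [t^1] = 1;  [t^2] = 0;  [t^3] = -1/48;  [t^4] = 0;  [t^5] = 5/768.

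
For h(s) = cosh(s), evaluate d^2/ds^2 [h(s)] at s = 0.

1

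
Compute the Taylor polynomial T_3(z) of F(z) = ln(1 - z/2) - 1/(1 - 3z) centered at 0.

Expand each term separately and add.
[z^0] = -1;  [z^1] = -7/2;  [z^2] = -73/8;  [z^3] = -649/24.

-649*z^3/24 - 73*z^2/8 - 7*z/2 - 1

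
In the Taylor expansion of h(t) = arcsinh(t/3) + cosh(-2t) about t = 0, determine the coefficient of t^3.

-1/162

Combine the two series term by term.
h(0) = 1
h′(0) = 1/3
h′′(0) = 4
h′′′(0) = -1/27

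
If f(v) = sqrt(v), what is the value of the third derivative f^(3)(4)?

The coefficient of (v - 4)^3 in the expansion is 1/512, so f′′′(4) = 3! * (1/512) = 3/256.

3/256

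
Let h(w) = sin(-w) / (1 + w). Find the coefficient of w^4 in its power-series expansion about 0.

Multiply the two series term by term and collect like powers.
h(0) = 0
h′(0) = -1
h′′(0) = 2
h′′′(0) = -5
h^(4)(0) = 20
So c_4 = h^(4)(0)/4! = 5/6.

5/6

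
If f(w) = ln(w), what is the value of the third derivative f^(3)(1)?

The coefficient of (w - 1)^3 in the expansion is 1/3, so f′′′(1) = 3! * (1/3) = 2.

2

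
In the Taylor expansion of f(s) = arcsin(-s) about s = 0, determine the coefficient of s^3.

-1/6

c_3 = f′′′(0)/3! = -1/6.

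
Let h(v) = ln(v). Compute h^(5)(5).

The coefficient of (v - 5)^5 in the expansion is 1/15625, so h^(5)(5) = 5! * (1/15625) = 24/3125.

24/3125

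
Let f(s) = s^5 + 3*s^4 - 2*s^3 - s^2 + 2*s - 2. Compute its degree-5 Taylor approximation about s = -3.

(s + 3)^5 - 12*(s + 3)^4 + 52*(s + 3)^3 - 91*(s + 3)^2 + 35*(s + 3) + 37

f(-3) = 37
f′(-3) = 35
f′′(-3) = -182
f′′′(-3) = 312
f^(4)(-3) = -288
f^(5)(-3) = 120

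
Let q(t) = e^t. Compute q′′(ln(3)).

3

From the series, [(t - ln(3))^2] q = 3/2; multiply by 2! = 2 to get 3.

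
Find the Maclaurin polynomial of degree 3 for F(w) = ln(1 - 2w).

-8*w^3/3 - 2*w^2 - 2*w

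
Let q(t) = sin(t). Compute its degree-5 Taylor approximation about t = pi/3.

(t - pi/3)^5/240 + sqrt(3)*(t - pi/3)^4/48 - (t - pi/3)^3/12 - sqrt(3)*(t - pi/3)^2/4 + (t - pi/3)/2 + sqrt(3)/2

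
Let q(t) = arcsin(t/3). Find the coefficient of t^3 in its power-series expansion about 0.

q(0) = 0
q′(0) = 1/3
q′′(0) = 0
q′′′(0) = 1/27
So c_3 = q′′′(0)/3! = 1/162.

1/162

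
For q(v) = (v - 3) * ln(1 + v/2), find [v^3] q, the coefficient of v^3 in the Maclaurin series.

Distribute the polynomial across the series and collect like powers.
So c_3 = q′′′(0)/3! = -1/4.

-1/4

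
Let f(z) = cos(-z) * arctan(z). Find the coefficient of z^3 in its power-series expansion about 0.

-5/6

Take the Cauchy product of the two expansions.
f(0) = 0
f′(0) = 1
f′′(0) = 0
f′′′(0) = -5
So c_3 = f′′′(0)/3! = -5/6.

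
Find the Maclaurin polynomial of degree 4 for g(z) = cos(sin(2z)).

10*z^4/3 - 2*z^2 + 1

Plug the Maclaurin series of the inner function into that of the outer and collect terms.
g(0) = 1
g′(0) = 0
g′′(0) = -4
g′′′(0) = 0
g^(4)(0) = 80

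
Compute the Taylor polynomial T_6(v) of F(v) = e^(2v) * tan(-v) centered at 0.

Expand each factor separately, then convolve coefficients.
F(0) = 0
F′(0) = -1
F′′(0) = -4
F′′′(0) = -14
F^(4)(0) = -48
F^(5)(0) = -176
F^(6)(0) = -704
Dividing each by k! gives the coefficients c_0, ..., c_6.

-44*v^6/45 - 22*v^5/15 - 2*v^4 - 7*v^3/3 - 2*v^2 - v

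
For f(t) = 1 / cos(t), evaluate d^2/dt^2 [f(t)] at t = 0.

Write the quotient as an unknown series and match coefficients against numerator = denominator · series.
The coefficient of t^2 in the expansion is 1/2, so f′′(0) = 2! * (1/2) = 1.

1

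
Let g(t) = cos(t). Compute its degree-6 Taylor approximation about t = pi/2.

Compute the successive derivatives at the expansion point and divide by k!.
g(pi/2) = 0
g′(pi/2) = -1
g′′(pi/2) = 0
g′′′(pi/2) = 1
g^(4)(pi/2) = 0
g^(5)(pi/2) = -1
g^(6)(pi/2) = 0
Dividing each by k! gives the coefficients c_0, ..., c_6.

-(t - pi/2)^5/120 + (t - pi/2)^3/6 - (t - pi/2)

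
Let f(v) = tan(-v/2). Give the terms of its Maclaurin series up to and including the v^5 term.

Differentiate repeatedly and evaluate at the center.
[v^0] = 0;  [v^1] = -1/2;  [v^2] = 0;  [v^3] = -1/24;  [v^4] = 0;  [v^5] = -1/240.

-v^5/240 - v^3/24 - v/2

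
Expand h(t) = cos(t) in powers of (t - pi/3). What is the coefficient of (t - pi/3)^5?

Compute the successive derivatives at the expansion point and divide by k!.
h(pi/3) = 1/2
h′(pi/3) = -sqrt(3)/2
h′′(pi/3) = -1/2
h′′′(pi/3) = sqrt(3)/2
h^(4)(pi/3) = 1/2
h^(5)(pi/3) = -sqrt(3)/2
So c_5 = h^(5)(pi/3)/5! = -sqrt(3)/240.

-sqrt(3)/240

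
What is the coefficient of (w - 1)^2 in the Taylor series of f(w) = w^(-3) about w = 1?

6

[(w - 1)^0] = 1;  [(w - 1)^1] = -3;  [(w - 1)^2] = 6.
So c_2 = f′′(1)/2! = 6.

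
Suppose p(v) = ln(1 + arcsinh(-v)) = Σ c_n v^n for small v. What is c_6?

Compose series: expand the inner function first, then feed it into the outer expansion.
p(0) = 0
p′(0) = -1
p′′(0) = -1
p′′′(0) = -1
p^(4)(0) = -2
p^(5)(0) = -13
p^(6)(0) = -64
So c_6 = p^(6)(0)/6! = -4/45.

-4/45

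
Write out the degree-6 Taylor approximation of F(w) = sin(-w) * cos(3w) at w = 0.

Take the Cauchy product of the two expansions.

-62*w^5/15 + 14*w^3/3 - w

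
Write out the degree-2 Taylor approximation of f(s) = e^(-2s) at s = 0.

2*s^2 - 2*s + 1

f(0) = 1
f′(0) = -2
f′′(0) = 4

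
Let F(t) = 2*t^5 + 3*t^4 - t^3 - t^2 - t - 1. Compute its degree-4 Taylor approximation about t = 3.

33*(t - 3)^4 + 215*(t - 3)^3 + 692*(t - 3)^2 + 1100*(t - 3) + 689

F(3) = 689
F′(3) = 1100
F′′(3) = 1384
F′′′(3) = 1290
F^(4)(3) = 792
Then c_k = F^(k)(3)/k! gives each Taylor coefficient.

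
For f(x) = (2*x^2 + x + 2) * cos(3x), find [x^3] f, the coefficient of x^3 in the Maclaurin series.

Multiply each power in the prefactor through the base expansion.
[x^0] = 2;  [x^1] = 1;  [x^2] = -7;  [x^3] = -9/2.

-9/2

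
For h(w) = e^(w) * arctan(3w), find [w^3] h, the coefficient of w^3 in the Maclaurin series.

-15/2

Expand each factor separately, then convolve coefficients.
h(0) = 0
h′(0) = 3
h′′(0) = 6
h′′′(0) = -45
So c_3 = h′′′(0)/3! = -15/2.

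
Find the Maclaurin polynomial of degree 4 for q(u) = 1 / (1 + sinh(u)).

Use the geometric series for the reciprocal, then substitute.
[u^0] = 1;  [u^1] = -1;  [u^2] = 1;  [u^3] = -7/6;  [u^4] = 4/3.

4*u^4/3 - 7*u^3/6 + u^2 - u + 1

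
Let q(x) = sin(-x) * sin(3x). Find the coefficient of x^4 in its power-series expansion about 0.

5

Expand each factor separately, then convolve coefficients.
q(0) = 0
q′(0) = 0
q′′(0) = -6
q′′′(0) = 0
q^(4)(0) = 120
The Taylor polynomial is Σ q^(k)(0)/k! · x^k.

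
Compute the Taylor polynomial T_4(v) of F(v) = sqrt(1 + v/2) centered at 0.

Compute the successive derivatives at the expansion point and divide by k!.
[v^0] = 1;  [v^1] = 1/4;  [v^2] = -1/32;  [v^3] = 1/128;  [v^4] = -5/2048.

-5*v^4/2048 + v^3/128 - v^2/32 + v/4 + 1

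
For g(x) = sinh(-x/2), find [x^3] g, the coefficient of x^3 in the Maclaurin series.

Use the known series and substitute for the argument.
g(0) = 0
g′(0) = -1/2
g′′(0) = 0
g′′′(0) = -1/8

-1/48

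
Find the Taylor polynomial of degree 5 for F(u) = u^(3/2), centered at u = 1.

[(u - 1)^0] = 1;  [(u - 1)^1] = 3/2;  [(u - 1)^2] = 3/8;  [(u - 1)^3] = -1/16;  [(u - 1)^4] = 3/128;  [(u - 1)^5] = -3/256.

-3*(u - 1)^5/256 + 3*(u - 1)^4/128 - (u - 1)^3/16 + 3*(u - 1)^2/8 + 3*(u - 1)/2 + 1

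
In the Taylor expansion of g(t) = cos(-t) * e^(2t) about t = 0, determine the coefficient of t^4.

-7/24

Expand each factor separately, then convolve coefficients.
So c_4 = g^(4)(0)/4! = -7/24.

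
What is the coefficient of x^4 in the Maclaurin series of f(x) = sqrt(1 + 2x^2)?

Differentiate repeatedly and evaluate at the center.

-1/2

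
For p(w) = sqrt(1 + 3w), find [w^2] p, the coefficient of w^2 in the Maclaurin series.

Compute the successive derivatives at the expansion point and divide by k!.
So c_2 = p′′(0)/2! = -9/8.

-9/8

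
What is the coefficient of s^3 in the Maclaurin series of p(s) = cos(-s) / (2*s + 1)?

Use 1/(1 - r) = Σ r^k on the denominator, then take the Cauchy product.
p(0) = 1
p′(0) = -2
p′′(0) = 7
p′′′(0) = -42
So c_3 = p′′′(0)/3! = -7.

-7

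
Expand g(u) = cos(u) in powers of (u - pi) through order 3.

(u - pi)^2/2 - 1

g(pi) = -1
g′(pi) = 0
g′′(pi) = 1
g′′′(pi) = 0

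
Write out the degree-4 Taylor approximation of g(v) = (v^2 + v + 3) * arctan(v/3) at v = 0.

Distribute the polynomial across the series and collect like powers.
[v^0] = 0;  [v^1] = 1;  [v^2] = 1/3;  [v^3] = 8/27;  [v^4] = -1/81.

-v^4/81 + 8*v^3/27 + v^2/3 + v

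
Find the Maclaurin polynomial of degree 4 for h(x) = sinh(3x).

9*x^3/2 + 3*x

h(0) = 0
h′(0) = 3
h′′(0) = 0
h′′′(0) = 27
h^(4)(0) = 0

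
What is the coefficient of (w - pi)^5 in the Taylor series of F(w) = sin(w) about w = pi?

-1/120

F(pi) = 0
F′(pi) = -1
F′′(pi) = 0
F′′′(pi) = 1
F^(4)(pi) = 0
F^(5)(pi) = -1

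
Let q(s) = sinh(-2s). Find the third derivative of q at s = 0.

From the series, [s^3] q = -4/3; multiply by 3! = 6 to get -8.

-8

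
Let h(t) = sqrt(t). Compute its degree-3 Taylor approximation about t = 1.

h(1) = 1
h′(1) = 1/2
h′′(1) = -1/4
h′′′(1) = 3/8

(t - 1)^3/16 - (t - 1)^2/8 + (t - 1)/2 + 1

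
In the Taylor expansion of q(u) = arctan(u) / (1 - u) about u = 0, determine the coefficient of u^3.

2/3

Multiply the two series term by term and collect like powers.
q(0) = 0
q′(0) = 1
q′′(0) = 2
q′′′(0) = 4
So c_3 = q′′′(0)/3! = 2/3.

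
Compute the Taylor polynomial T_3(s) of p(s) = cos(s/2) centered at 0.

1 - s^2/8

Compute the successive derivatives at the expansion point and divide by k!.
p(0) = 1
p′(0) = 0
p′′(0) = -1/4
p′′′(0) = 0
Then c_k = p^(k)(0)/k! gives each Taylor coefficient.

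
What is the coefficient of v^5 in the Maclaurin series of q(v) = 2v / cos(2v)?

Divide the numerator series by the denominator series (power-series long division).

20/3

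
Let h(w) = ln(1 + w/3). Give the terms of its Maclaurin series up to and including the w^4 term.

Apply the Taylor formula c_k = f^(k)(a)/k!.

-w^4/324 + w^3/81 - w^2/18 + w/3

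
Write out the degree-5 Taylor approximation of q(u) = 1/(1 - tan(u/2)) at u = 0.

Plug the Maclaurin series of the inner function into that of the outer and collect terms.
[u^0] = 1;  [u^1] = 1/2;  [u^2] = 1/4;  [u^3] = 1/6;  [u^4] = 5/48;  [u^5] = 1/15.

u^5/15 + 5*u^4/48 + u^3/6 + u^2/4 + u/2 + 1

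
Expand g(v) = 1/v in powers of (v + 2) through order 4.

-(v + 2)^4/32 - (v + 2)^3/16 - (v + 2)^2/8 - (v + 2)/4 - 1/2

[(v + 2)^0] = -1/2;  [(v + 2)^1] = -1/4;  [(v + 2)^2] = -1/8;  [(v + 2)^3] = -1/16;  [(v + 2)^4] = -1/32.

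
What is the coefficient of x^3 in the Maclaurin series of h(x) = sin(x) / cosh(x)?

-2/3

Write the quotient as an unknown series and match coefficients against numerator = denominator · series.
h(0) = 0
h′(0) = 1
h′′(0) = 0
h′′′(0) = -4
Dividing each by k! gives the coefficients c_0, ..., c_3.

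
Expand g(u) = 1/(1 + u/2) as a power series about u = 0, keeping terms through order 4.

u^4/16 - u^3/8 + u^2/4 - u/2 + 1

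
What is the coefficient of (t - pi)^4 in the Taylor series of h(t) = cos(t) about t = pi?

-1/24

h(pi) = -1
h′(pi) = 0
h′′(pi) = 1
h′′′(pi) = 0
h^(4)(pi) = -1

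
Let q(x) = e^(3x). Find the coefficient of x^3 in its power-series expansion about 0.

9/2

q(0) = 1
q′(0) = 3
q′′(0) = 9
q′′′(0) = 27
So c_3 = q′′′(0)/3! = 9/2.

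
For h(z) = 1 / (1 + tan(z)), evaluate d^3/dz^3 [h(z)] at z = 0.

Expand as Σ (-1)^k u^k with u equal to the inner function's series.
From the series, [z^3] h = -4/3; multiply by 3! = 6 to get -8.

-8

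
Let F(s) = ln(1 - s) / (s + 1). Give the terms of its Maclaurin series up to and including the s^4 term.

Multiply the numerator's expansion by the denominator's geometric series.
F(0) = 0
F′(0) = -1
F′′(0) = 1
F′′′(0) = -5
F^(4)(0) = 14
Dividing each by k! gives the coefficients c_0, ..., c_4.

7*s^4/12 - 5*s^3/6 + s^2/2 - s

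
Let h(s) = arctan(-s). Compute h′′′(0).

From the series, [s^3] h = 1/3; multiply by 3! = 6 to get 2.

2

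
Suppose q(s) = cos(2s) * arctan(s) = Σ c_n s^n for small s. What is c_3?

-7/3

Multiply the two series term by term and collect like powers.
q(0) = 0
q′(0) = 1
q′′(0) = 0
q′′′(0) = -14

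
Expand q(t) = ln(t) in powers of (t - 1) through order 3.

(t - 1)^3/3 - (t - 1)^2/2 + (t - 1)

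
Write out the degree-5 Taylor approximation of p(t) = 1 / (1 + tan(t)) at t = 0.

-32*t^5/15 + 5*t^4/3 - 4*t^3/3 + t^2 - t + 1

Expand as Σ (-1)^k u^k with u equal to the inner function's series.
[t^0] = 1;  [t^1] = -1;  [t^2] = 1;  [t^3] = -4/3;  [t^4] = 5/3;  [t^5] = -32/15.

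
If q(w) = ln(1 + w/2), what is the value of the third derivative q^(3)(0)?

Apply the Taylor formula c_k = f^(k)(a)/k!.
From the series, [w^3] q = 1/24; multiply by 3! = 6 to get 1/4.

1/4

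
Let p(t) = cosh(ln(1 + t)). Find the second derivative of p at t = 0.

Substitute the inner expansion into the outer series and collect powers.
From the series, [t^2] p = 1/2; multiply by 2! = 2 to get 1.

1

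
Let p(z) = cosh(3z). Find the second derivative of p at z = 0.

The coefficient of z^2 in the expansion is 9/2, so p′′(0) = 2! * (9/2) = 9.

9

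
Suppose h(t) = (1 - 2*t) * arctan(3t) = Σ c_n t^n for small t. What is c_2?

-6

Distribute the polynomial across the series and collect like powers.
h(0) = 0
h′(0) = 3
h′′(0) = -12
So c_2 = h′′(0)/2! = -6.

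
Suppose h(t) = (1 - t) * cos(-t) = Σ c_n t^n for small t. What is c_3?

Distribute the polynomial across the series and collect like powers.
h(0) = 1
h′(0) = -1
h′′(0) = -1
h′′′(0) = 3
So c_3 = h′′′(0)/3! = 1/2.

1/2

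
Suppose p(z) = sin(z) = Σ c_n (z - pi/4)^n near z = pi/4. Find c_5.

Differentiate repeatedly and evaluate at the center.
p(pi/4) = sqrt(2)/2
p′(pi/4) = sqrt(2)/2
p′′(pi/4) = -sqrt(2)/2
p′′′(pi/4) = -sqrt(2)/2
p^(4)(pi/4) = sqrt(2)/2
p^(5)(pi/4) = sqrt(2)/2
The Taylor polynomial is Σ p^(k)(pi/4)/k! · (z - pi/4)^k.

sqrt(2)/240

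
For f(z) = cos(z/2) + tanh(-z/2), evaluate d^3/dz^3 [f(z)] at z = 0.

1/4

Combine the two series term by term.
From the series, [z^3] f = 1/24; multiply by 3! = 6 to get 1/4.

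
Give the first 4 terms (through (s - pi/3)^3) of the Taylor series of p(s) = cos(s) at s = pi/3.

p(pi/3) = 1/2
p′(pi/3) = -sqrt(3)/2
p′′(pi/3) = -1/2
p′′′(pi/3) = sqrt(3)/2

sqrt(3)*(s - pi/3)^3/12 - (s - pi/3)^2/4 - sqrt(3)*(s - pi/3)/2 + 1/2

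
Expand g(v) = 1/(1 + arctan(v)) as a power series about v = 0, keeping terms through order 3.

Compose series: expand the inner function first, then feed it into the outer expansion.
g(0) = 1
g′(0) = -1
g′′(0) = 2
g′′′(0) = -4
Then c_k = g^(k)(0)/k! gives each Taylor coefficient.

-2*v^3/3 + v^2 - v + 1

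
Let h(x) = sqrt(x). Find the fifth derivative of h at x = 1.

Differentiate repeatedly and evaluate at the center.
From the series, [(x - 1)^5] h = 7/256; multiply by 5! = 120 to get 105/32.

105/32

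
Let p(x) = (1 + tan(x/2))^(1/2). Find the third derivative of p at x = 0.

Substitute the inner expansion into the outer series and collect powers.
From the series, [x^3] p = 11/384; multiply by 3! = 6 to get 11/64.

11/64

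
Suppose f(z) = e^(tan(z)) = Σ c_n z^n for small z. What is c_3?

1/2

Substitute the inner expansion into the outer series and collect powers.
f(0) = 1
f′(0) = 1
f′′(0) = 1
f′′′(0) = 3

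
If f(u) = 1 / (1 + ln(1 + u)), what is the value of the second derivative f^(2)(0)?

Expand as Σ (-1)^k u^k with u equal to the inner function's series.
From the series, [u^2] f = 3/2; multiply by 2! = 2 to get 3.

3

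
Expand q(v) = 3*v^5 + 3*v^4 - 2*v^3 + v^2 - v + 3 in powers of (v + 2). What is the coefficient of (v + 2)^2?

Apply the Taylor formula c_k = f^(k)(a)/k!.
q(-2) = -23
q′(-2) = 115
q′′(-2) = -310
So c_2 = q′′(-2)/2! = -155.

-155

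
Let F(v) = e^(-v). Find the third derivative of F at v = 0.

Compute the successive derivatives at the expansion point and divide by k!.
The coefficient of v^3 in the expansion is -1/6, so F′′′(0) = 3! * (-1/6) = -1.

-1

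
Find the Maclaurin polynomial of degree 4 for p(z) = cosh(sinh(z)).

Substitute the inner expansion into the outer series and collect powers.
p(0) = 1
p′(0) = 0
p′′(0) = 1
p′′′(0) = 0
p^(4)(0) = 5

5*z^4/24 + z^2/2 + 1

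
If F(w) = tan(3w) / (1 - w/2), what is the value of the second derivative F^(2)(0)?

Write out both Maclaurin series and multiply, keeping only the needed powers.
From the series, [w^2] F = 3/2; multiply by 2! = 2 to get 3.

3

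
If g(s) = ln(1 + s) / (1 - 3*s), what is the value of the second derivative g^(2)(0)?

Expand 1/(denominator) as a geometric series and multiply by the numerator's series.
The coefficient of s^2 in the expansion is 5/2, so g′′(0) = 2! * (5/2) = 5.

5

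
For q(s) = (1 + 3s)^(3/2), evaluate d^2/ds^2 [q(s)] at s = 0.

27/4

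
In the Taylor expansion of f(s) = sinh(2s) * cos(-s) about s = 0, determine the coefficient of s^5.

Write out both Maclaurin series and multiply, keeping only the needed powers.
So c_5 = f^(5)(0)/5! = -19/60.

-19/60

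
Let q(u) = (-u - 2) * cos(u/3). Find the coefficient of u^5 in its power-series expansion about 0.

-1/1944

Shift and add copies of the series according to the polynomial's terms.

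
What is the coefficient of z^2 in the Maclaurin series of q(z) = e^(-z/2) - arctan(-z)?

Add the two expansions coefficient-wise.
q(0) = 1
q′(0) = 1/2
q′′(0) = 1/4
So c_2 = q′′(0)/2! = 1/8.

1/8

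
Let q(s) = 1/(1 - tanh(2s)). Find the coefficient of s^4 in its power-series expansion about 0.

16/3

Plug the Maclaurin series of the inner function into that of the outer and collect terms.
q(0) = 1
q′(0) = 2
q′′(0) = 8
q′′′(0) = 32
q^(4)(0) = 128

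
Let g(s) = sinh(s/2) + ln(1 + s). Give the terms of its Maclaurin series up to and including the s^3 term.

17*s^3/48 - s^2/2 + 3*s/2

Combine the two series term by term.
[s^0] = 0;  [s^1] = 3/2;  [s^2] = -1/2;  [s^3] = 17/48.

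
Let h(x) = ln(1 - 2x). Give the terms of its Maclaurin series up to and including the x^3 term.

-8*x^3/3 - 2*x^2 - 2*x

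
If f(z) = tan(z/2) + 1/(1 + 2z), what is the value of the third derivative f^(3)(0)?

Add the two expansions coefficient-wise.
From the series, [z^3] f = -191/24; multiply by 3! = 6 to get -191/4.

-191/4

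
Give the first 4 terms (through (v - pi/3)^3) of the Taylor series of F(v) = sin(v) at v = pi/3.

-(v - pi/3)^3/12 - sqrt(3)*(v - pi/3)^2/4 + (v - pi/3)/2 + sqrt(3)/2

F(pi/3) = sqrt(3)/2
F′(pi/3) = 1/2
F′′(pi/3) = -sqrt(3)/2
F′′′(pi/3) = -1/2
The Taylor polynomial is Σ F^(k)(pi/3)/k! · (v - pi/3)^k.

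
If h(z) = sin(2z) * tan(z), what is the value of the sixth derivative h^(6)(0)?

Multiply the two series term by term and collect like powers.
From the series, [z^6] h = 4/45; multiply by 6! = 720 to get 64.

64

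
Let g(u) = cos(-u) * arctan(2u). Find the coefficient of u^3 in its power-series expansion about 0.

-11/3

Multiply the two series term by term and collect like powers.
g(0) = 0
g′(0) = 2
g′′(0) = 0
g′′′(0) = -22
So c_3 = g′′′(0)/3! = -11/3.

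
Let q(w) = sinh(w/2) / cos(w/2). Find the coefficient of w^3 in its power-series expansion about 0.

1/12

Invert the denominator's series and multiply.
So c_3 = q′′′(0)/3! = 1/12.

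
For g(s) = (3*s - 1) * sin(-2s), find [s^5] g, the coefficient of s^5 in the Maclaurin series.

Shift and add copies of the series according to the polynomial's terms.
g(0) = 0
g′(0) = 2
g′′(0) = -12
g′′′(0) = -8
g^(4)(0) = 96
g^(5)(0) = 32
So c_5 = g^(5)(0)/5! = 4/15.

4/15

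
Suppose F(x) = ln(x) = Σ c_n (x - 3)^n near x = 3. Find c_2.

-1/18

[(x - 3)^0] = ln(3);  [(x - 3)^1] = 1/3;  [(x - 3)^2] = -1/18.
So c_2 = F′′(3)/2! = -1/18.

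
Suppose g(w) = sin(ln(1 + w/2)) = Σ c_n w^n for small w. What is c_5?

-1/384

Plug the Maclaurin series of the inner function into that of the outer and collect terms.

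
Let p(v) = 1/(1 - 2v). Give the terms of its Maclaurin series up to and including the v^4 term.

16*v^4 + 8*v^3 + 4*v^2 + 2*v + 1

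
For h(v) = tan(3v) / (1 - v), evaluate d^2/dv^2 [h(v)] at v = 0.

6

Take the Cauchy product of the two expansions.
The coefficient of v^2 in the expansion is 3, so h′′(0) = 2! * (3) = 6.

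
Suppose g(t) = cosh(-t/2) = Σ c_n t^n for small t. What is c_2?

1/8

Use the known series and substitute for the argument.
g(0) = 1
g′(0) = 0
g′′(0) = 1/4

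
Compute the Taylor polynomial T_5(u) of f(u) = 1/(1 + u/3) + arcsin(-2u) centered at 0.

-2921*u^5/1215 + u^4/81 - 37*u^3/27 + u^2/9 - 7*u/3 + 1

Add the two expansions coefficient-wise.
[u^0] = 1;  [u^1] = -7/3;  [u^2] = 1/9;  [u^3] = -37/27;  [u^4] = 1/81;  [u^5] = -2921/1215.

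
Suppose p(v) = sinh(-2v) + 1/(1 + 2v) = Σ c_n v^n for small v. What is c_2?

Add the two expansions coefficient-wise.
p(0) = 1
p′(0) = -4
p′′(0) = 8
The Taylor polynomial is Σ p^(k)(0)/k! · v^k.

4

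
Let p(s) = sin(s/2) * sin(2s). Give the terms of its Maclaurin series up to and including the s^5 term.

-17*s^4/24 + s^2

Expand each factor separately, then convolve coefficients.
[s^0] = 0;  [s^1] = 0;  [s^2] = 1;  [s^3] = 0;  [s^4] = -17/24;  [s^5] = 0.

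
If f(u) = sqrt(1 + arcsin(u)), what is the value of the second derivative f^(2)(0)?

-1/4

Plug the Maclaurin series of the inner function into that of the outer and collect terms.
The coefficient of u^2 in the expansion is -1/8, so f′′(0) = 2! * (-1/8) = -1/4.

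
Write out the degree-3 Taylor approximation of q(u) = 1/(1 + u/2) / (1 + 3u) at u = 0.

-259*u^3/8 + 43*u^2/4 - 7*u/2 + 1

Write out both Maclaurin series and multiply, keeping only the needed powers.
q(0) = 1
q′(0) = -7/2
q′′(0) = 43/2
q′′′(0) = -777/4
Dividing each by k! gives the coefficients c_0, ..., c_3.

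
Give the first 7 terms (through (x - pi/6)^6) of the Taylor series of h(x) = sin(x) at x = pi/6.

-(x - pi/6)^6/1440 + sqrt(3)*(x - pi/6)^5/240 + (x - pi/6)^4/48 - sqrt(3)*(x - pi/6)^3/12 - (x - pi/6)^2/4 + sqrt(3)*(x - pi/6)/2 + 1/2

Use the known series and substitute for the argument.
h(pi/6) = 1/2
h′(pi/6) = sqrt(3)/2
h′′(pi/6) = -1/2
h′′′(pi/6) = -sqrt(3)/2
h^(4)(pi/6) = 1/2
h^(5)(pi/6) = sqrt(3)/2
h^(6)(pi/6) = -1/2
Dividing each by k! gives the coefficients c_0, ..., c_6.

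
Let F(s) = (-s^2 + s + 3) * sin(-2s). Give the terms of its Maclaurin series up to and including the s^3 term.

6*s^3 - 2*s^2 - 6*s

Distribute the polynomial across the series and collect like powers.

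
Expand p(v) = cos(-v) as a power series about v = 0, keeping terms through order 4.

v^4/24 - v^2/2 + 1

Differentiate repeatedly and evaluate at the center.
p(0) = 1
p′(0) = 0
p′′(0) = -1
p′′′(0) = 0
p^(4)(0) = 1
Then c_k = p^(k)(0)/k! gives each Taylor coefficient.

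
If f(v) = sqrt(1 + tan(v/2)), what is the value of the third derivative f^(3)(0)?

Substitute the inner expansion into the outer series and collect powers.
The coefficient of v^3 in the expansion is 11/384, so f′′′(0) = 3! * (11/384) = 11/64.

11/64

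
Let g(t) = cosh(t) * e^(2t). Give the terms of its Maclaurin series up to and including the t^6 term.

73*t^6/144 + 61*t^5/60 + 41*t^4/24 + 7*t^3/3 + 5*t^2/2 + 2*t + 1

Multiply the two series term by term and collect like powers.
[t^0] = 1;  [t^1] = 2;  [t^2] = 5/2;  [t^3] = 7/3;  [t^4] = 41/24;  [t^5] = 61/60;  [t^6] = 73/144.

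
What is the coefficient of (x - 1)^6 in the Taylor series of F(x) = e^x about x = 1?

[(x - 1)^0] = e;  [(x - 1)^1] = e;  [(x - 1)^2] = e/2;  [(x - 1)^3] = e/6;  [(x - 1)^4] = e/24;  [(x - 1)^5] = e/120;  [(x - 1)^6] = e/720.

e/720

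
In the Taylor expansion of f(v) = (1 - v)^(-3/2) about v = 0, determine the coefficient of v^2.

15/8

Compute the successive derivatives at the expansion point and divide by k!.
[v^0] = 1;  [v^1] = 3/2;  [v^2] = 15/8.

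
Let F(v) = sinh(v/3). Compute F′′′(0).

The coefficient of v^3 in the expansion is 1/162, so F′′′(0) = 3! * (1/162) = 1/27.

1/27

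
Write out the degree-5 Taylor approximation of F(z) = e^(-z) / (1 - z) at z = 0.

Expand each factor separately, then convolve coefficients.
[z^0] = 1;  [z^1] = 0;  [z^2] = 1/2;  [z^3] = 1/3;  [z^4] = 3/8;  [z^5] = 11/30.

11*z^5/30 + 3*z^4/8 + z^3/3 + z^2/2 + 1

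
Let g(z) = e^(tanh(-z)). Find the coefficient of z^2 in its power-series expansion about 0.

Plug the Maclaurin series of the inner function into that of the outer and collect terms.
g(0) = 1
g′(0) = -1
g′′(0) = 1
So c_2 = g′′(0)/2! = 1/2.

1/2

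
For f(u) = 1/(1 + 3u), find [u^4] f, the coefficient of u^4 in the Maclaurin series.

81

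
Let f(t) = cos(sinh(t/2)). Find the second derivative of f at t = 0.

Substitute the inner expansion into the outer series and collect powers.
From the series, [t^2] f = -1/8; multiply by 2! = 2 to get -1/4.

-1/4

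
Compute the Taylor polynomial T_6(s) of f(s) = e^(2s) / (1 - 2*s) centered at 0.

7828*s^6/45 + 1304*s^5/15 + 130*s^4/3 + 64*s^3/3 + 10*s^2 + 4*s + 1

Use 1/(1 - r) = Σ r^k on the denominator, then take the Cauchy product.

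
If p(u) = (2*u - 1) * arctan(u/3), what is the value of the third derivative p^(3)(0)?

2/27

Shift and add copies of the series according to the polynomial's terms.
The coefficient of u^3 in the expansion is 1/81, so p′′′(0) = 3! * (1/81) = 2/27.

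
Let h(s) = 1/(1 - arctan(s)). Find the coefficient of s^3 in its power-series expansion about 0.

Plug the Maclaurin series of the inner function into that of the outer and collect terms.
h(0) = 1
h′(0) = 1
h′′(0) = 2
h′′′(0) = 4

2/3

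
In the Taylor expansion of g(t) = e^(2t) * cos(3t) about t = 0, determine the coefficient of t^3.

Multiply the two series term by term and collect like powers.
g(0) = 1
g′(0) = 2
g′′(0) = -5
g′′′(0) = -46
Dividing each by k! gives the coefficients c_0, ..., c_3.

-23/3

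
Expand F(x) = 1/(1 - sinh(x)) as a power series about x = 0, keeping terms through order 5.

181*x^5/120 + 4*x^4/3 + 7*x^3/6 + x^2 + x + 1

Compose series: expand the inner function first, then feed it into the outer expansion.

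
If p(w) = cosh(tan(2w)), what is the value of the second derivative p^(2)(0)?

Compose series: expand the inner function first, then feed it into the outer expansion.
The coefficient of w^2 in the expansion is 2, so p′′(0) = 2! * (2) = 4.

4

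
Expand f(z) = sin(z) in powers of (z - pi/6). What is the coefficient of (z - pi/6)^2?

-1/4

f(pi/6) = 1/2
f′(pi/6) = sqrt(3)/2
f′′(pi/6) = -1/2
Dividing each by k! gives the coefficients c_0, ..., c_2.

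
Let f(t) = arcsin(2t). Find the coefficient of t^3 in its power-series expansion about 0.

4/3

Apply the Taylor formula c_k = f^(k)(a)/k!.
f(0) = 0
f′(0) = 2
f′′(0) = 0
f′′′(0) = 8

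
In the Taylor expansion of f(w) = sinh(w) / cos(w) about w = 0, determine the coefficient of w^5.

Invert the denominator's series and multiply.
f(0) = 0
f′(0) = 1
f′′(0) = 0
f′′′(0) = 4
f^(4)(0) = 0
f^(5)(0) = 36
So c_5 = f^(5)(0)/5! = 3/10.

3/10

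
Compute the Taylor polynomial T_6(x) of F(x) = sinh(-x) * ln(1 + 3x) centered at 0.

Write out both Maclaurin series and multiply, keeping only the needed powers.

-401*x^6/8 + 21*x^5 - 19*x^4/2 + 9*x^3/2 - 3*x^2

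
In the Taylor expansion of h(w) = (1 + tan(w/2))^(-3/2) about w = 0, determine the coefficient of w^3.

Substitute the inner expansion into the outer series and collect powers.
[w^0] = 1;  [w^1] = -3/4;  [w^2] = 15/32;  [w^3] = -43/128.

-43/128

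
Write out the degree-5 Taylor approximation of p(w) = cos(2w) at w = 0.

2*w^4/3 - 2*w^2 + 1

p(0) = 1
p′(0) = 0
p′′(0) = -4
p′′′(0) = 0
p^(4)(0) = 16
p^(5)(0) = 0
The Taylor polynomial is Σ p^(k)(0)/k! · w^k.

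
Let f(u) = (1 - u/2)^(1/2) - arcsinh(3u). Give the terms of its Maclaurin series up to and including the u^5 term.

Expand each term separately and add.
f(0) = 1
f′(0) = -13/4
f′′(0) = -1/16
f′′′(0) = 1725/64
f^(4)(0) = -15/256
f^(5)(0) = -2239593/1024
Dividing each by k! gives the coefficients c_0, ..., c_5.

-746531*u^5/40960 - 5*u^4/2048 + 575*u^3/128 - u^2/32 - 13*u/4 + 1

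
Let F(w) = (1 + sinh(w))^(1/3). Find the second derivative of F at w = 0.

Compose series: expand the inner function first, then feed it into the outer expansion.
From the series, [w^2] F = -1/9; multiply by 2! = 2 to get -2/9.

-2/9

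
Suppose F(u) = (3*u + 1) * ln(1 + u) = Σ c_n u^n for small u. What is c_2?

5/2

Distribute the polynomial across the series and collect like powers.
F(0) = 0
F′(0) = 1
F′′(0) = 5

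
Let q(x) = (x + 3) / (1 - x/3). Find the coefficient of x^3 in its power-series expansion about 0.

2/9

Distribute the polynomial across the series and collect like powers.
q(0) = 3
q′(0) = 2
q′′(0) = 4/3
q′′′(0) = 4/3
So c_3 = q′′′(0)/3! = 2/9.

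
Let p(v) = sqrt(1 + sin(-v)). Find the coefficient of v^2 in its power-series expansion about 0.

-1/8

Plug the Maclaurin series of the inner function into that of the outer and collect terms.
p(0) = 1
p′(0) = -1/2
p′′(0) = -1/4
So c_2 = p′′(0)/2! = -1/8.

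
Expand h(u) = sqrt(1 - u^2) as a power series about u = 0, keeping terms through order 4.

-u^4/8 - u^2/2 + 1

h(0) = 1
h′(0) = 0
h′′(0) = -1
h′′′(0) = 0
h^(4)(0) = -3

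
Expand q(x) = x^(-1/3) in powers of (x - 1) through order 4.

35*(x - 1)^4/243 - 14*(x - 1)^3/81 + 2*(x - 1)^2/9 - (x - 1)/3 + 1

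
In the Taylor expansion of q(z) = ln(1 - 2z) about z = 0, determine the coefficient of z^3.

-8/3

[z^0] = 0;  [z^1] = -2;  [z^2] = -2;  [z^3] = -8/3.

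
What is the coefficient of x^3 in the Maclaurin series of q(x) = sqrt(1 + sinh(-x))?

Let u equal the inner series; expand the outer function in u and truncate.
q(0) = 1
q′(0) = -1/2
q′′(0) = -1/4
q′′′(0) = -7/8

-7/48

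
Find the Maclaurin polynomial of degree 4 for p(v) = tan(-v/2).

-v^3/24 - v/2

p(0) = 0
p′(0) = -1/2
p′′(0) = 0
p′′′(0) = -1/4
p^(4)(0) = 0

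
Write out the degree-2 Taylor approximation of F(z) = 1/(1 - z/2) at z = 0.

z^2/4 + z/2 + 1

F(0) = 1
F′(0) = 1/2
F′′(0) = 1/2
Then c_k = F^(k)(0)/k! gives each Taylor coefficient.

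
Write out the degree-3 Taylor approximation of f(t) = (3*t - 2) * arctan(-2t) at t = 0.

-16*t^3/3 - 6*t^2 + 4*t

Distribute the polynomial across the series and collect like powers.
f(0) = 0
f′(0) = 4
f′′(0) = -12
f′′′(0) = -32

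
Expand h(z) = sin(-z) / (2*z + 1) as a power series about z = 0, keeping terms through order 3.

-23*z^3/6 + 2*z^2 - z

Expand 1/(denominator) as a geometric series and multiply by the numerator's series.
[z^0] = 0;  [z^1] = -1;  [z^2] = 2;  [z^3] = -23/6.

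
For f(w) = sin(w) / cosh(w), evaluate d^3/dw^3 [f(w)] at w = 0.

Write the quotient as an unknown series and match coefficients against numerator = denominator · series.
The coefficient of w^3 in the expansion is -2/3, so f′′′(0) = 3! * (-2/3) = -4.

-4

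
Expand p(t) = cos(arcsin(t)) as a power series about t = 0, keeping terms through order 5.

-t^4/8 - t^2/2 + 1

Compose series: expand the inner function first, then feed it into the outer expansion.
[t^0] = 1;  [t^1] = 0;  [t^2] = -1/2;  [t^3] = 0;  [t^4] = -1/8;  [t^5] = 0.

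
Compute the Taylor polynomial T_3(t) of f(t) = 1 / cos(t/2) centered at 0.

Invert the denominator's series and multiply.
[t^0] = 1;  [t^1] = 0;  [t^2] = 1/8;  [t^3] = 0.

t^2/8 + 1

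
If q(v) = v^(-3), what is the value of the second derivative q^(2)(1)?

12

Differentiate repeatedly and evaluate at the center.
From the series, [(v - 1)^2] q = 6; multiply by 2! = 2 to get 12.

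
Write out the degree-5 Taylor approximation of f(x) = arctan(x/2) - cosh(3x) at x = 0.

x^5/160 - 27*x^4/8 - x^3/24 - 9*x^2/2 + x/2 - 1

Expand each term separately and add.
f(0) = -1
f′(0) = 1/2
f′′(0) = -9
f′′′(0) = -1/4
f^(4)(0) = -81
f^(5)(0) = 3/4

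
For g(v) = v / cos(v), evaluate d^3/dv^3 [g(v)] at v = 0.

3

Invert the denominator's series and multiply.
The coefficient of v^3 in the expansion is 1/2, so g′′′(0) = 3! * (1/2) = 3.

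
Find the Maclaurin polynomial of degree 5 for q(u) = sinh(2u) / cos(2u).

Invert the denominator's series and multiply.
q(0) = 0
q′(0) = 2
q′′(0) = 0
q′′′(0) = 32
q^(4)(0) = 0
q^(5)(0) = 1152
Then c_k = q^(k)(0)/k! gives each Taylor coefficient.

48*u^5/5 + 16*u^3/3 + 2*u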